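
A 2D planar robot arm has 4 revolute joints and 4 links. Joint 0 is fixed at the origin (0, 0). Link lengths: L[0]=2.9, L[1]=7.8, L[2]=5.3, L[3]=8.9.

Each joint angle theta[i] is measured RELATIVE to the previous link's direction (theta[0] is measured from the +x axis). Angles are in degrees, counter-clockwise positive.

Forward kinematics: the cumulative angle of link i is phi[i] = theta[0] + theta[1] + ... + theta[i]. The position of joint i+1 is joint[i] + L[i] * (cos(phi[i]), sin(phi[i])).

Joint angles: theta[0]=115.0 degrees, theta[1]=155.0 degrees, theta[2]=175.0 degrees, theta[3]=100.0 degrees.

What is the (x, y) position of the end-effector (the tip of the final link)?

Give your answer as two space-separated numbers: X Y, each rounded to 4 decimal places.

joint[0] = (0.0000, 0.0000)  (base)
link 0: phi[0] = 115 = 115 deg
  cos(115 deg) = -0.4226, sin(115 deg) = 0.9063
  joint[1] = (0.0000, 0.0000) + 2.9 * (-0.4226, 0.9063) = (0.0000 + -1.2256, 0.0000 + 2.6283) = (-1.2256, 2.6283)
link 1: phi[1] = 115 + 155 = 270 deg
  cos(270 deg) = -0.0000, sin(270 deg) = -1.0000
  joint[2] = (-1.2256, 2.6283) + 7.8 * (-0.0000, -1.0000) = (-1.2256 + -0.0000, 2.6283 + -7.8000) = (-1.2256, -5.1717)
link 2: phi[2] = 115 + 155 + 175 = 445 deg
  cos(445 deg) = 0.0872, sin(445 deg) = 0.9962
  joint[3] = (-1.2256, -5.1717) + 5.3 * (0.0872, 0.9962) = (-1.2256 + 0.4619, -5.1717 + 5.2798) = (-0.7637, 0.1081)
link 3: phi[3] = 115 + 155 + 175 + 100 = 545 deg
  cos(545 deg) = -0.9962, sin(545 deg) = -0.0872
  joint[4] = (-0.7637, 0.1081) + 8.9 * (-0.9962, -0.0872) = (-0.7637 + -8.8661, 0.1081 + -0.7757) = (-9.6298, -0.6676)
End effector: (-9.6298, -0.6676)

Answer: -9.6298 -0.6676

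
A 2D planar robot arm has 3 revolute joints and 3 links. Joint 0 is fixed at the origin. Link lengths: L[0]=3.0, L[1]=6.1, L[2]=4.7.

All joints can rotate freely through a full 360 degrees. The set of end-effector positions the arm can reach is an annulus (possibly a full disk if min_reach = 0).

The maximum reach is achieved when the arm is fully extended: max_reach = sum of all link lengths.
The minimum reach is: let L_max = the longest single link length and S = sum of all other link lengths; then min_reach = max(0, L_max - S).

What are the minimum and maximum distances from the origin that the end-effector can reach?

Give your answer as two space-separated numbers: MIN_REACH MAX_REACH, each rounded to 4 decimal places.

Answer: 0.0000 13.8000

Derivation:
Link lengths: [3.0, 6.1, 4.7]
max_reach = 3 + 6.1 + 4.7 = 13.8
L_max = max([3.0, 6.1, 4.7]) = 6.1
S (sum of others) = 13.8 - 6.1 = 7.7
min_reach = max(0, 6.1 - 7.7) = max(0, -1.6) = 0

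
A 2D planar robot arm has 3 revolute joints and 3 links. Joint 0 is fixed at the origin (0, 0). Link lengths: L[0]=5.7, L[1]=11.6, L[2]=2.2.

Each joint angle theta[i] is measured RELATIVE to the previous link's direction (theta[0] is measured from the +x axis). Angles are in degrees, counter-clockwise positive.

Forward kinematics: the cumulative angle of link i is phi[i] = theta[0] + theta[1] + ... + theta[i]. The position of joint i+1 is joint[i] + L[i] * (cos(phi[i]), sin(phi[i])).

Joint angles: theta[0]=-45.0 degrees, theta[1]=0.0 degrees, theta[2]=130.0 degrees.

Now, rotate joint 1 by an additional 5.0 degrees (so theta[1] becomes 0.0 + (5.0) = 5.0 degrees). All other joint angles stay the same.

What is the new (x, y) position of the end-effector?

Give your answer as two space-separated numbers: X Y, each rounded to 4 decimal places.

joint[0] = (0.0000, 0.0000)  (base)
link 0: phi[0] = -45 = -45 deg
  cos(-45 deg) = 0.7071, sin(-45 deg) = -0.7071
  joint[1] = (0.0000, 0.0000) + 5.7 * (0.7071, -0.7071) = (0.0000 + 4.0305, 0.0000 + -4.0305) = (4.0305, -4.0305)
link 1: phi[1] = -45 + 5 = -40 deg
  cos(-40 deg) = 0.7660, sin(-40 deg) = -0.6428
  joint[2] = (4.0305, -4.0305) + 11.6 * (0.7660, -0.6428) = (4.0305 + 8.8861, -4.0305 + -7.4563) = (12.9166, -11.4868)
link 2: phi[2] = -45 + 5 + 130 = 90 deg
  cos(90 deg) = 0.0000, sin(90 deg) = 1.0000
  joint[3] = (12.9166, -11.4868) + 2.2 * (0.0000, 1.0000) = (12.9166 + 0.0000, -11.4868 + 2.2000) = (12.9166, -9.2868)
End effector: (12.9166, -9.2868)

Answer: 12.9166 -9.2868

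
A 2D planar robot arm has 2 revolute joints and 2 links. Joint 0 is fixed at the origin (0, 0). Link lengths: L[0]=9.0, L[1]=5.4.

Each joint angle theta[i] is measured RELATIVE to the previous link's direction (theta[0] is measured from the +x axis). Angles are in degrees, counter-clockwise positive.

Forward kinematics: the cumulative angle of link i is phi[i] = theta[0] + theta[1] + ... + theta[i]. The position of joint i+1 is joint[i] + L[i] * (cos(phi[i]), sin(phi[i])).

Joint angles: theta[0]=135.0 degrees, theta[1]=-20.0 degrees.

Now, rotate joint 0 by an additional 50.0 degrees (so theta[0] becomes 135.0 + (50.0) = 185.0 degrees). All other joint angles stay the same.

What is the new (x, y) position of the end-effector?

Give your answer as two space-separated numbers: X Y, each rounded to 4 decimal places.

joint[0] = (0.0000, 0.0000)  (base)
link 0: phi[0] = 185 = 185 deg
  cos(185 deg) = -0.9962, sin(185 deg) = -0.0872
  joint[1] = (0.0000, 0.0000) + 9 * (-0.9962, -0.0872) = (0.0000 + -8.9658, 0.0000 + -0.7844) = (-8.9658, -0.7844)
link 1: phi[1] = 185 + -20 = 165 deg
  cos(165 deg) = -0.9659, sin(165 deg) = 0.2588
  joint[2] = (-8.9658, -0.7844) + 5.4 * (-0.9659, 0.2588) = (-8.9658 + -5.2160, -0.7844 + 1.3976) = (-14.1818, 0.6132)
End effector: (-14.1818, 0.6132)

Answer: -14.1818 0.6132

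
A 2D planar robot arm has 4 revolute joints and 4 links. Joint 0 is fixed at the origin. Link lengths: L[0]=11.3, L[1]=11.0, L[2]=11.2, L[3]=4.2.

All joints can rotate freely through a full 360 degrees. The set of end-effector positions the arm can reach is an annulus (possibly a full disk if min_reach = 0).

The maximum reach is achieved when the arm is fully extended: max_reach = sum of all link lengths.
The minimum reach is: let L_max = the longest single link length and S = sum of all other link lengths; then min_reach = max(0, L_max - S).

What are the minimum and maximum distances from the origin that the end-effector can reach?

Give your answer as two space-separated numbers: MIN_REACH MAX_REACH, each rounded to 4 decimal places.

Link lengths: [11.3, 11.0, 11.2, 4.2]
max_reach = 11.3 + 11 + 11.2 + 4.2 = 37.7
L_max = max([11.3, 11.0, 11.2, 4.2]) = 11.3
S (sum of others) = 37.7 - 11.3 = 26.4
min_reach = max(0, 11.3 - 26.4) = max(0, -15.1) = 0

Answer: 0.0000 37.7000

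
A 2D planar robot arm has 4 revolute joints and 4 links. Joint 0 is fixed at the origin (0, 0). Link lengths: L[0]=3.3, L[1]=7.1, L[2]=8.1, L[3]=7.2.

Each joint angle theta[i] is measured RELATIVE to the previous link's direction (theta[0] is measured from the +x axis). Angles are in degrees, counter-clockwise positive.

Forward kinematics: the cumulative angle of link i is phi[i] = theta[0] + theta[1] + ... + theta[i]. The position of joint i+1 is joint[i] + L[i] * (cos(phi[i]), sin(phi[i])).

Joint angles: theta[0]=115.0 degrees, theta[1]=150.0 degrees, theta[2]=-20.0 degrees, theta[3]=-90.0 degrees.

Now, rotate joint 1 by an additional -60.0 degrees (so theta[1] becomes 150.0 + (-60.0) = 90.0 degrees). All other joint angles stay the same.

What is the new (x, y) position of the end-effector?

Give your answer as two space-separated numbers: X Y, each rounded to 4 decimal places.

Answer: -16.5261 6.4569

Derivation:
joint[0] = (0.0000, 0.0000)  (base)
link 0: phi[0] = 115 = 115 deg
  cos(115 deg) = -0.4226, sin(115 deg) = 0.9063
  joint[1] = (0.0000, 0.0000) + 3.3 * (-0.4226, 0.9063) = (0.0000 + -1.3946, 0.0000 + 2.9908) = (-1.3946, 2.9908)
link 1: phi[1] = 115 + 90 = 205 deg
  cos(205 deg) = -0.9063, sin(205 deg) = -0.4226
  joint[2] = (-1.3946, 2.9908) + 7.1 * (-0.9063, -0.4226) = (-1.3946 + -6.4348, 2.9908 + -3.0006) = (-7.8294, -0.0098)
link 2: phi[2] = 115 + 90 + -20 = 185 deg
  cos(185 deg) = -0.9962, sin(185 deg) = -0.0872
  joint[3] = (-7.8294, -0.0098) + 8.1 * (-0.9962, -0.0872) = (-7.8294 + -8.0692, -0.0098 + -0.7060) = (-15.8986, -0.7157)
link 3: phi[3] = 115 + 90 + -20 + -90 = 95 deg
  cos(95 deg) = -0.0872, sin(95 deg) = 0.9962
  joint[4] = (-15.8986, -0.7157) + 7.2 * (-0.0872, 0.9962) = (-15.8986 + -0.6275, -0.7157 + 7.1726) = (-16.5261, 6.4569)
End effector: (-16.5261, 6.4569)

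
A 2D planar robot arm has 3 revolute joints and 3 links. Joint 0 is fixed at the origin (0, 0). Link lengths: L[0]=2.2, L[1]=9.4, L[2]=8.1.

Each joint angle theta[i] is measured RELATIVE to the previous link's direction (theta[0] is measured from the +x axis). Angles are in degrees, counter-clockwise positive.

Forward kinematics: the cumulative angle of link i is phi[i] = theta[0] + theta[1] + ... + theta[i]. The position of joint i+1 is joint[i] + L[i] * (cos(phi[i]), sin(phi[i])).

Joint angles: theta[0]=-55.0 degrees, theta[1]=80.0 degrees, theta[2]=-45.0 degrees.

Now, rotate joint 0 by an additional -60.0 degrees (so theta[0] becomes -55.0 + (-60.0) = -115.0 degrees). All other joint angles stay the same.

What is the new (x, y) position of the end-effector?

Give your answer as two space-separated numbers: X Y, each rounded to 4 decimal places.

joint[0] = (0.0000, 0.0000)  (base)
link 0: phi[0] = -115 = -115 deg
  cos(-115 deg) = -0.4226, sin(-115 deg) = -0.9063
  joint[1] = (0.0000, 0.0000) + 2.2 * (-0.4226, -0.9063) = (0.0000 + -0.9298, 0.0000 + -1.9939) = (-0.9298, -1.9939)
link 1: phi[1] = -115 + 80 = -35 deg
  cos(-35 deg) = 0.8192, sin(-35 deg) = -0.5736
  joint[2] = (-0.9298, -1.9939) + 9.4 * (0.8192, -0.5736) = (-0.9298 + 7.7000, -1.9939 + -5.3916) = (6.7703, -7.3855)
link 2: phi[2] = -115 + 80 + -45 = -80 deg
  cos(-80 deg) = 0.1736, sin(-80 deg) = -0.9848
  joint[3] = (6.7703, -7.3855) + 8.1 * (0.1736, -0.9848) = (6.7703 + 1.4066, -7.3855 + -7.9769) = (8.1768, -15.3624)
End effector: (8.1768, -15.3624)

Answer: 8.1768 -15.3624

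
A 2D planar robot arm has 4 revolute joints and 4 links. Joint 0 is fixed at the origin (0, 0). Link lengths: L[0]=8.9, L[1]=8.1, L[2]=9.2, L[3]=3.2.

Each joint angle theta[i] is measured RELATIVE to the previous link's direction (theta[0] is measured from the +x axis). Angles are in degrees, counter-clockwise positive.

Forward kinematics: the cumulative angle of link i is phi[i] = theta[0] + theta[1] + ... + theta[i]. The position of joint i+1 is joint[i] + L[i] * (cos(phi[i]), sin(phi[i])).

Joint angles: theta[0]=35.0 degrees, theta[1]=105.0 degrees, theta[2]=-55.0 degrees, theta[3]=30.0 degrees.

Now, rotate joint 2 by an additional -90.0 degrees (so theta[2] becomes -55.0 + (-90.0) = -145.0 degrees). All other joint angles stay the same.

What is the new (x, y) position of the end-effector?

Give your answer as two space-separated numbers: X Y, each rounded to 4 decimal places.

joint[0] = (0.0000, 0.0000)  (base)
link 0: phi[0] = 35 = 35 deg
  cos(35 deg) = 0.8192, sin(35 deg) = 0.5736
  joint[1] = (0.0000, 0.0000) + 8.9 * (0.8192, 0.5736) = (0.0000 + 7.2905, 0.0000 + 5.1048) = (7.2905, 5.1048)
link 1: phi[1] = 35 + 105 = 140 deg
  cos(140 deg) = -0.7660, sin(140 deg) = 0.6428
  joint[2] = (7.2905, 5.1048) + 8.1 * (-0.7660, 0.6428) = (7.2905 + -6.2050, 5.1048 + 5.2066) = (1.0855, 10.3114)
link 2: phi[2] = 35 + 105 + -145 = -5 deg
  cos(-5 deg) = 0.9962, sin(-5 deg) = -0.0872
  joint[3] = (1.0855, 10.3114) + 9.2 * (0.9962, -0.0872) = (1.0855 + 9.1650, 10.3114 + -0.8018) = (10.2505, 9.5096)
link 3: phi[3] = 35 + 105 + -145 + 30 = 25 deg
  cos(25 deg) = 0.9063, sin(25 deg) = 0.4226
  joint[4] = (10.2505, 9.5096) + 3.2 * (0.9063, 0.4226) = (10.2505 + 2.9002, 9.5096 + 1.3524) = (13.1507, 10.8620)
End effector: (13.1507, 10.8620)

Answer: 13.1507 10.8620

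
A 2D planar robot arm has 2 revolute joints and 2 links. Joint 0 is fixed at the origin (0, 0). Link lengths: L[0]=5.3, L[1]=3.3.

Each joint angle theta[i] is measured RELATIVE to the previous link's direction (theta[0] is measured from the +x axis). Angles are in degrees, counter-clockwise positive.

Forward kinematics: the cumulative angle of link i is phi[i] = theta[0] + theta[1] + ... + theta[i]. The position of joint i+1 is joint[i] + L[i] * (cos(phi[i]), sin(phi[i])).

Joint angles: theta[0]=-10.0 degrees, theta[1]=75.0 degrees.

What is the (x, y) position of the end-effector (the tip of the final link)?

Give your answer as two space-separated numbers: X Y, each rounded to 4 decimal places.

Answer: 6.6141 2.0705

Derivation:
joint[0] = (0.0000, 0.0000)  (base)
link 0: phi[0] = -10 = -10 deg
  cos(-10 deg) = 0.9848, sin(-10 deg) = -0.1736
  joint[1] = (0.0000, 0.0000) + 5.3 * (0.9848, -0.1736) = (0.0000 + 5.2195, 0.0000 + -0.9203) = (5.2195, -0.9203)
link 1: phi[1] = -10 + 75 = 65 deg
  cos(65 deg) = 0.4226, sin(65 deg) = 0.9063
  joint[2] = (5.2195, -0.9203) + 3.3 * (0.4226, 0.9063) = (5.2195 + 1.3946, -0.9203 + 2.9908) = (6.6141, 2.0705)
End effector: (6.6141, 2.0705)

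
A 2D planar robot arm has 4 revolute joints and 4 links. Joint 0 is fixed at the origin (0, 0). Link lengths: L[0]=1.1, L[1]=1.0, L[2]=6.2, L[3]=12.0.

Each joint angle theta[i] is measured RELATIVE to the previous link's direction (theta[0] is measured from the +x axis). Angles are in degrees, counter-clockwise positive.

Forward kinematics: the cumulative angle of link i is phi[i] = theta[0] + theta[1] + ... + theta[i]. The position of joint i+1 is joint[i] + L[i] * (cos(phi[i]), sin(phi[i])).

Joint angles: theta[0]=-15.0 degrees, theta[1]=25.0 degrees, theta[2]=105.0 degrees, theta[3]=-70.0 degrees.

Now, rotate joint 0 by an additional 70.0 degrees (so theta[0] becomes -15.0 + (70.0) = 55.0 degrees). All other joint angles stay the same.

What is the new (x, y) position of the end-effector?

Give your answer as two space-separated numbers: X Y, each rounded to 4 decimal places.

joint[0] = (0.0000, 0.0000)  (base)
link 0: phi[0] = 55 = 55 deg
  cos(55 deg) = 0.5736, sin(55 deg) = 0.8192
  joint[1] = (0.0000, 0.0000) + 1.1 * (0.5736, 0.8192) = (0.0000 + 0.6309, 0.0000 + 0.9011) = (0.6309, 0.9011)
link 1: phi[1] = 55 + 25 = 80 deg
  cos(80 deg) = 0.1736, sin(80 deg) = 0.9848
  joint[2] = (0.6309, 0.9011) + 1 * (0.1736, 0.9848) = (0.6309 + 0.1736, 0.9011 + 0.9848) = (0.8046, 1.8859)
link 2: phi[2] = 55 + 25 + 105 = 185 deg
  cos(185 deg) = -0.9962, sin(185 deg) = -0.0872
  joint[3] = (0.8046, 1.8859) + 6.2 * (-0.9962, -0.0872) = (0.8046 + -6.1764, 1.8859 + -0.5404) = (-5.3718, 1.3455)
link 3: phi[3] = 55 + 25 + 105 + -70 = 115 deg
  cos(115 deg) = -0.4226, sin(115 deg) = 0.9063
  joint[4] = (-5.3718, 1.3455) + 12 * (-0.4226, 0.9063) = (-5.3718 + -5.0714, 1.3455 + 10.8757) = (-10.4432, 12.2212)
End effector: (-10.4432, 12.2212)

Answer: -10.4432 12.2212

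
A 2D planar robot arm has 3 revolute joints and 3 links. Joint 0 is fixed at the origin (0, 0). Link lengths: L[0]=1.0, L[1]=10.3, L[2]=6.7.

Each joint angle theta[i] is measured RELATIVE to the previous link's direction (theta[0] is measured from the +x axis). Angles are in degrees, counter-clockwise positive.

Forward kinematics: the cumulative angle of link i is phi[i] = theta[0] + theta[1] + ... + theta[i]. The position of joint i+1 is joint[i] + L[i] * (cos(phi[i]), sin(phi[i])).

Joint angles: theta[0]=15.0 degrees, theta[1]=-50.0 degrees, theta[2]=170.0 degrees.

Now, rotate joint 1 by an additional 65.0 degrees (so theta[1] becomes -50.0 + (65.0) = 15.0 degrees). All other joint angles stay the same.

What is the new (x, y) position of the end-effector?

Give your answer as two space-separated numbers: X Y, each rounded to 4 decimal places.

Answer: 3.5900 3.1173

Derivation:
joint[0] = (0.0000, 0.0000)  (base)
link 0: phi[0] = 15 = 15 deg
  cos(15 deg) = 0.9659, sin(15 deg) = 0.2588
  joint[1] = (0.0000, 0.0000) + 1 * (0.9659, 0.2588) = (0.0000 + 0.9659, 0.0000 + 0.2588) = (0.9659, 0.2588)
link 1: phi[1] = 15 + 15 = 30 deg
  cos(30 deg) = 0.8660, sin(30 deg) = 0.5000
  joint[2] = (0.9659, 0.2588) + 10.3 * (0.8660, 0.5000) = (0.9659 + 8.9201, 0.2588 + 5.1500) = (9.8860, 5.4088)
link 2: phi[2] = 15 + 15 + 170 = 200 deg
  cos(200 deg) = -0.9397, sin(200 deg) = -0.3420
  joint[3] = (9.8860, 5.4088) + 6.7 * (-0.9397, -0.3420) = (9.8860 + -6.2959, 5.4088 + -2.2915) = (3.5900, 3.1173)
End effector: (3.5900, 3.1173)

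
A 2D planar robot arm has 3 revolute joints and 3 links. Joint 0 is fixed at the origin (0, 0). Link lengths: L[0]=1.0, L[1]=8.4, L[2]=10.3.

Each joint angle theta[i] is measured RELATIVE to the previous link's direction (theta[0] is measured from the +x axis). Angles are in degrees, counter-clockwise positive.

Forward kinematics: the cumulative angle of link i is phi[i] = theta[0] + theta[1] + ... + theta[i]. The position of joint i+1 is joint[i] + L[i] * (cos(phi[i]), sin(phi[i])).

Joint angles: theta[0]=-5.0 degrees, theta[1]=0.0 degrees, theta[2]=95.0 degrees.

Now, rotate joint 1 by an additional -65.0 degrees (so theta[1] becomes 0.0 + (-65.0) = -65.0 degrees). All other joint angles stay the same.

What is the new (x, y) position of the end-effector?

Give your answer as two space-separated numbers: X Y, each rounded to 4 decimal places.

Answer: 13.2041 -3.6276

Derivation:
joint[0] = (0.0000, 0.0000)  (base)
link 0: phi[0] = -5 = -5 deg
  cos(-5 deg) = 0.9962, sin(-5 deg) = -0.0872
  joint[1] = (0.0000, 0.0000) + 1 * (0.9962, -0.0872) = (0.0000 + 0.9962, 0.0000 + -0.0872) = (0.9962, -0.0872)
link 1: phi[1] = -5 + -65 = -70 deg
  cos(-70 deg) = 0.3420, sin(-70 deg) = -0.9397
  joint[2] = (0.9962, -0.0872) + 8.4 * (0.3420, -0.9397) = (0.9962 + 2.8730, -0.0872 + -7.8934) = (3.8692, -7.9806)
link 2: phi[2] = -5 + -65 + 95 = 25 deg
  cos(25 deg) = 0.9063, sin(25 deg) = 0.4226
  joint[3] = (3.8692, -7.9806) + 10.3 * (0.9063, 0.4226) = (3.8692 + 9.3350, -7.9806 + 4.3530) = (13.2041, -3.6276)
End effector: (13.2041, -3.6276)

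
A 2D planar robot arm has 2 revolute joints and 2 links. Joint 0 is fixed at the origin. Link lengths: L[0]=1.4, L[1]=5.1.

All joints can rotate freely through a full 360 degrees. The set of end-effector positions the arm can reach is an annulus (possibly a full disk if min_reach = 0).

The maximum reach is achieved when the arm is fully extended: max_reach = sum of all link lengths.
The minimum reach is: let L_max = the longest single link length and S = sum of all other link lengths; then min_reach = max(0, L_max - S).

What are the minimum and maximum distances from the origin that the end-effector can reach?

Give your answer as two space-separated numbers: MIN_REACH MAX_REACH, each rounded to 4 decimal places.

Link lengths: [1.4, 5.1]
max_reach = 1.4 + 5.1 = 6.5
L_max = max([1.4, 5.1]) = 5.1
S (sum of others) = 6.5 - 5.1 = 1.4
min_reach = max(0, 5.1 - 1.4) = max(0, 3.7) = 3.7

Answer: 3.7000 6.5000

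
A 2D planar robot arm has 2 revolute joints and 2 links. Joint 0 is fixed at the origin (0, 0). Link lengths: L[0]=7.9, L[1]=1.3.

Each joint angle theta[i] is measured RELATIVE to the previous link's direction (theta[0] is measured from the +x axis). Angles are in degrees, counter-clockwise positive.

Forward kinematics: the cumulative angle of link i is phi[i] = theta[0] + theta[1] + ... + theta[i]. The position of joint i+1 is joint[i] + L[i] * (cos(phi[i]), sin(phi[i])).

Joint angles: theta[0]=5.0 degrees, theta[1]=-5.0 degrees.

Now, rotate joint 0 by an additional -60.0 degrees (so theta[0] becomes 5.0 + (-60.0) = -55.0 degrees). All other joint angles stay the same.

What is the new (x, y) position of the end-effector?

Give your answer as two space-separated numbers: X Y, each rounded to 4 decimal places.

joint[0] = (0.0000, 0.0000)  (base)
link 0: phi[0] = -55 = -55 deg
  cos(-55 deg) = 0.5736, sin(-55 deg) = -0.8192
  joint[1] = (0.0000, 0.0000) + 7.9 * (0.5736, -0.8192) = (0.0000 + 4.5313, 0.0000 + -6.4713) = (4.5313, -6.4713)
link 1: phi[1] = -55 + -5 = -60 deg
  cos(-60 deg) = 0.5000, sin(-60 deg) = -0.8660
  joint[2] = (4.5313, -6.4713) + 1.3 * (0.5000, -0.8660) = (4.5313 + 0.6500, -6.4713 + -1.1258) = (5.1813, -7.5971)
End effector: (5.1813, -7.5971)

Answer: 5.1813 -7.5971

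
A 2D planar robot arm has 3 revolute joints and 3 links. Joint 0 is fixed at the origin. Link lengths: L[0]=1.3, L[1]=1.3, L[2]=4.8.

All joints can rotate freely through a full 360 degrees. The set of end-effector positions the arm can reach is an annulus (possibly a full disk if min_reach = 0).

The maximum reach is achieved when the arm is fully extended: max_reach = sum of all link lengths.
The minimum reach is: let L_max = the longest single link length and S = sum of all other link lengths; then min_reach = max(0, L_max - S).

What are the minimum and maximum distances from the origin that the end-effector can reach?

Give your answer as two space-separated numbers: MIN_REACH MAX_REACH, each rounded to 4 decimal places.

Link lengths: [1.3, 1.3, 4.8]
max_reach = 1.3 + 1.3 + 4.8 = 7.4
L_max = max([1.3, 1.3, 4.8]) = 4.8
S (sum of others) = 7.4 - 4.8 = 2.6
min_reach = max(0, 4.8 - 2.6) = max(0, 2.2) = 2.2

Answer: 2.2000 7.4000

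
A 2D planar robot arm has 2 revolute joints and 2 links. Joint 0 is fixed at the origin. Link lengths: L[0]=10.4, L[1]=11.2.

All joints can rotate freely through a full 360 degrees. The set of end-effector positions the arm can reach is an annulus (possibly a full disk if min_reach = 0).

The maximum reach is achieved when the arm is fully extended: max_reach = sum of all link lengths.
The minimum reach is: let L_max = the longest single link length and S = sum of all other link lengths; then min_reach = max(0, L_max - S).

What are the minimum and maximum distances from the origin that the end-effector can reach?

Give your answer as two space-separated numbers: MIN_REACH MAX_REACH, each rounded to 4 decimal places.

Link lengths: [10.4, 11.2]
max_reach = 10.4 + 11.2 = 21.6
L_max = max([10.4, 11.2]) = 11.2
S (sum of others) = 21.6 - 11.2 = 10.4
min_reach = max(0, 11.2 - 10.4) = max(0, 0.8) = 0.8

Answer: 0.8000 21.6000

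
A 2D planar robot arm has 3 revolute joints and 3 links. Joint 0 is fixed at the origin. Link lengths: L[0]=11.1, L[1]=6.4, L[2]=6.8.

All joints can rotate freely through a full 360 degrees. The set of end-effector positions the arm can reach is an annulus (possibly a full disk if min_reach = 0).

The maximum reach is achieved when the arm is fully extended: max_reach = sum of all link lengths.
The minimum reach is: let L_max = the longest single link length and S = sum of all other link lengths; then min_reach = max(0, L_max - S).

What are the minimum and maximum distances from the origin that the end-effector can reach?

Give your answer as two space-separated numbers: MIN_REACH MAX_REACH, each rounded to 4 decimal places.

Answer: 0.0000 24.3000

Derivation:
Link lengths: [11.1, 6.4, 6.8]
max_reach = 11.1 + 6.4 + 6.8 = 24.3
L_max = max([11.1, 6.4, 6.8]) = 11.1
S (sum of others) = 24.3 - 11.1 = 13.2
min_reach = max(0, 11.1 - 13.2) = max(0, -2.1) = 0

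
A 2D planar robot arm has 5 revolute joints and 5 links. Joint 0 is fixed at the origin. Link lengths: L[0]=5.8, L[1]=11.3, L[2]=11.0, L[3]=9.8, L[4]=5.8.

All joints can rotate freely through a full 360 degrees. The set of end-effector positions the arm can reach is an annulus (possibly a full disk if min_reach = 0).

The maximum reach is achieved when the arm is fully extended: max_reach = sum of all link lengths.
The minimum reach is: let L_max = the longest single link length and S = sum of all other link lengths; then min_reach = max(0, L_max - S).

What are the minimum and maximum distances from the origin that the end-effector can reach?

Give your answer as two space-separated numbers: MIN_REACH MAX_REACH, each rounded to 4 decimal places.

Link lengths: [5.8, 11.3, 11.0, 9.8, 5.8]
max_reach = 5.8 + 11.3 + 11 + 9.8 + 5.8 = 43.7
L_max = max([5.8, 11.3, 11.0, 9.8, 5.8]) = 11.3
S (sum of others) = 43.7 - 11.3 = 32.4
min_reach = max(0, 11.3 - 32.4) = max(0, -21.1) = 0

Answer: 0.0000 43.7000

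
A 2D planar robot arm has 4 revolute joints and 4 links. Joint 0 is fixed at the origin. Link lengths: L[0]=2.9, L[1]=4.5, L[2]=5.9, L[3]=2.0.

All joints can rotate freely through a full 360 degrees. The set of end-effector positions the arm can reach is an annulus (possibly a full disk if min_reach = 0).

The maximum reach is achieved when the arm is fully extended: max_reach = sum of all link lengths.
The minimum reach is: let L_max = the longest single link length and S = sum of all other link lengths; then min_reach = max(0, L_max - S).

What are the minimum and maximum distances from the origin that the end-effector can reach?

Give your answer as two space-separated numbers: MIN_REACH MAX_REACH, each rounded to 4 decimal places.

Answer: 0.0000 15.3000

Derivation:
Link lengths: [2.9, 4.5, 5.9, 2.0]
max_reach = 2.9 + 4.5 + 5.9 + 2 = 15.3
L_max = max([2.9, 4.5, 5.9, 2.0]) = 5.9
S (sum of others) = 15.3 - 5.9 = 9.4
min_reach = max(0, 5.9 - 9.4) = max(0, -3.5) = 0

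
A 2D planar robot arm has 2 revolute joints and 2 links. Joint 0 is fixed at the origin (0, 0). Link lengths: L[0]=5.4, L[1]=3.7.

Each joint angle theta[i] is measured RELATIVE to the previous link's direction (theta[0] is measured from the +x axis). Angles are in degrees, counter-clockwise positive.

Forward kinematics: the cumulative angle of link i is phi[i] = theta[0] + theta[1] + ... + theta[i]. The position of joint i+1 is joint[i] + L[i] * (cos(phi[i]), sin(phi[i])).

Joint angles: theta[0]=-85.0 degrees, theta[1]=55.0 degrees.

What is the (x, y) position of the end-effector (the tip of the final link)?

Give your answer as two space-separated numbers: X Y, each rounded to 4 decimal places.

Answer: 3.6749 -7.2295

Derivation:
joint[0] = (0.0000, 0.0000)  (base)
link 0: phi[0] = -85 = -85 deg
  cos(-85 deg) = 0.0872, sin(-85 deg) = -0.9962
  joint[1] = (0.0000, 0.0000) + 5.4 * (0.0872, -0.9962) = (0.0000 + 0.4706, 0.0000 + -5.3795) = (0.4706, -5.3795)
link 1: phi[1] = -85 + 55 = -30 deg
  cos(-30 deg) = 0.8660, sin(-30 deg) = -0.5000
  joint[2] = (0.4706, -5.3795) + 3.7 * (0.8660, -0.5000) = (0.4706 + 3.2043, -5.3795 + -1.8500) = (3.6749, -7.2295)
End effector: (3.6749, -7.2295)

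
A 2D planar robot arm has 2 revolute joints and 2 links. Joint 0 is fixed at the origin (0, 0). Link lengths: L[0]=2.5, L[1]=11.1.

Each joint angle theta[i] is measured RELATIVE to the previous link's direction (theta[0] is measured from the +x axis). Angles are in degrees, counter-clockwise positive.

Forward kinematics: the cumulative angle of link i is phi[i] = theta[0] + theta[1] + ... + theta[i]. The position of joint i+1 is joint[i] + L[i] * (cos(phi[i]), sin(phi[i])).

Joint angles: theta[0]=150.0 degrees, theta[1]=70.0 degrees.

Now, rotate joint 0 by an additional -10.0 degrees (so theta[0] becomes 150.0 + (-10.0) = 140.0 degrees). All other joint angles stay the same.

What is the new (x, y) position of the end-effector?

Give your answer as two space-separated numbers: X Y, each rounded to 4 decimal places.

joint[0] = (0.0000, 0.0000)  (base)
link 0: phi[0] = 140 = 140 deg
  cos(140 deg) = -0.7660, sin(140 deg) = 0.6428
  joint[1] = (0.0000, 0.0000) + 2.5 * (-0.7660, 0.6428) = (0.0000 + -1.9151, 0.0000 + 1.6070) = (-1.9151, 1.6070)
link 1: phi[1] = 140 + 70 = 210 deg
  cos(210 deg) = -0.8660, sin(210 deg) = -0.5000
  joint[2] = (-1.9151, 1.6070) + 11.1 * (-0.8660, -0.5000) = (-1.9151 + -9.6129, 1.6070 + -5.5500) = (-11.5280, -3.9430)
End effector: (-11.5280, -3.9430)

Answer: -11.5280 -3.9430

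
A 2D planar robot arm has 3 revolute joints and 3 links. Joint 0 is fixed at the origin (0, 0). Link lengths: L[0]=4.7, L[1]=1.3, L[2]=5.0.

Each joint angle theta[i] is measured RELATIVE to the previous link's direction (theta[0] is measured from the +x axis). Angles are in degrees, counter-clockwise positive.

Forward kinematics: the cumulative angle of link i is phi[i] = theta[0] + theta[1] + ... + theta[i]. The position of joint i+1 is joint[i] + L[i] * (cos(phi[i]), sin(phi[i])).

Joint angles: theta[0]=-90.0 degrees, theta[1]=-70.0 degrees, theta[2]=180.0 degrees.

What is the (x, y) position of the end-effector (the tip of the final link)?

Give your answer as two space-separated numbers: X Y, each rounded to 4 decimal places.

joint[0] = (0.0000, 0.0000)  (base)
link 0: phi[0] = -90 = -90 deg
  cos(-90 deg) = 0.0000, sin(-90 deg) = -1.0000
  joint[1] = (0.0000, 0.0000) + 4.7 * (0.0000, -1.0000) = (0.0000 + 0.0000, 0.0000 + -4.7000) = (0.0000, -4.7000)
link 1: phi[1] = -90 + -70 = -160 deg
  cos(-160 deg) = -0.9397, sin(-160 deg) = -0.3420
  joint[2] = (0.0000, -4.7000) + 1.3 * (-0.9397, -0.3420) = (0.0000 + -1.2216, -4.7000 + -0.4446) = (-1.2216, -5.1446)
link 2: phi[2] = -90 + -70 + 180 = 20 deg
  cos(20 deg) = 0.9397, sin(20 deg) = 0.3420
  joint[3] = (-1.2216, -5.1446) + 5 * (0.9397, 0.3420) = (-1.2216 + 4.6985, -5.1446 + 1.7101) = (3.4769, -3.4345)
End effector: (3.4769, -3.4345)

Answer: 3.4769 -3.4345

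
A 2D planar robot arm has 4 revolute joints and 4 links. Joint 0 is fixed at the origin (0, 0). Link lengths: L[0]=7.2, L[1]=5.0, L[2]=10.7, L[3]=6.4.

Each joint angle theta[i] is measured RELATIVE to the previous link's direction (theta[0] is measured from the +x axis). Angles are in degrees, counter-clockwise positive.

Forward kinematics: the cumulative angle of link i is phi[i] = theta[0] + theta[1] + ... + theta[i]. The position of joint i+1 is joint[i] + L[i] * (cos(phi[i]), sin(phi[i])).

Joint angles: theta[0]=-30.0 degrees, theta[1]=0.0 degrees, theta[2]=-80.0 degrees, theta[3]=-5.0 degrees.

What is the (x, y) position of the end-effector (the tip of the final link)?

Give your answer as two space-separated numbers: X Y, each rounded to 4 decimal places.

joint[0] = (0.0000, 0.0000)  (base)
link 0: phi[0] = -30 = -30 deg
  cos(-30 deg) = 0.8660, sin(-30 deg) = -0.5000
  joint[1] = (0.0000, 0.0000) + 7.2 * (0.8660, -0.5000) = (0.0000 + 6.2354, 0.0000 + -3.6000) = (6.2354, -3.6000)
link 1: phi[1] = -30 + 0 = -30 deg
  cos(-30 deg) = 0.8660, sin(-30 deg) = -0.5000
  joint[2] = (6.2354, -3.6000) + 5 * (0.8660, -0.5000) = (6.2354 + 4.3301, -3.6000 + -2.5000) = (10.5655, -6.1000)
link 2: phi[2] = -30 + 0 + -80 = -110 deg
  cos(-110 deg) = -0.3420, sin(-110 deg) = -0.9397
  joint[3] = (10.5655, -6.1000) + 10.7 * (-0.3420, -0.9397) = (10.5655 + -3.6596, -6.1000 + -10.0547) = (6.9059, -16.1547)
link 3: phi[3] = -30 + 0 + -80 + -5 = -115 deg
  cos(-115 deg) = -0.4226, sin(-115 deg) = -0.9063
  joint[4] = (6.9059, -16.1547) + 6.4 * (-0.4226, -0.9063) = (6.9059 + -2.7048, -16.1547 + -5.8004) = (4.2011, -21.9551)
End effector: (4.2011, -21.9551)

Answer: 4.2011 -21.9551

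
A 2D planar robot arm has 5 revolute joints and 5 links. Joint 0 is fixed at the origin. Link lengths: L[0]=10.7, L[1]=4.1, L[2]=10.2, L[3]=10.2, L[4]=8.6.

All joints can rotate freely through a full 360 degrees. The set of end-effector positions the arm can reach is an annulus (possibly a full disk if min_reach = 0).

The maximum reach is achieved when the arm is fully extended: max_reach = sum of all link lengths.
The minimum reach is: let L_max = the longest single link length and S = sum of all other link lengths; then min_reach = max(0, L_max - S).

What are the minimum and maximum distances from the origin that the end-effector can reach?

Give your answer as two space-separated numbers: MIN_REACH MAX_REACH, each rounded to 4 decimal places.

Link lengths: [10.7, 4.1, 10.2, 10.2, 8.6]
max_reach = 10.7 + 4.1 + 10.2 + 10.2 + 8.6 = 43.8
L_max = max([10.7, 4.1, 10.2, 10.2, 8.6]) = 10.7
S (sum of others) = 43.8 - 10.7 = 33.1
min_reach = max(0, 10.7 - 33.1) = max(0, -22.4) = 0

Answer: 0.0000 43.8000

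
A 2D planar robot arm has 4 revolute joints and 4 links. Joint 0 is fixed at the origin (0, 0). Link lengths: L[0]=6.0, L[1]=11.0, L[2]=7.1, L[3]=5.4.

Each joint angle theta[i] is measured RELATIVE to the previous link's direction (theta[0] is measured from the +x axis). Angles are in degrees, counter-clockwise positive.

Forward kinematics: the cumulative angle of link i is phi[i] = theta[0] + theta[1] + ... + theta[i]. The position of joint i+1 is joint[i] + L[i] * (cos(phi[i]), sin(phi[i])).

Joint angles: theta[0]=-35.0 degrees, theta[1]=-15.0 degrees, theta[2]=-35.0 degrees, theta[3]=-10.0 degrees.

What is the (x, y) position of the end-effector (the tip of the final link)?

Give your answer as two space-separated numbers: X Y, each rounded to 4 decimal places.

Answer: 12.1337 -24.3204

Derivation:
joint[0] = (0.0000, 0.0000)  (base)
link 0: phi[0] = -35 = -35 deg
  cos(-35 deg) = 0.8192, sin(-35 deg) = -0.5736
  joint[1] = (0.0000, 0.0000) + 6 * (0.8192, -0.5736) = (0.0000 + 4.9149, 0.0000 + -3.4415) = (4.9149, -3.4415)
link 1: phi[1] = -35 + -15 = -50 deg
  cos(-50 deg) = 0.6428, sin(-50 deg) = -0.7660
  joint[2] = (4.9149, -3.4415) + 11 * (0.6428, -0.7660) = (4.9149 + 7.0707, -3.4415 + -8.4265) = (11.9856, -11.8679)
link 2: phi[2] = -35 + -15 + -35 = -85 deg
  cos(-85 deg) = 0.0872, sin(-85 deg) = -0.9962
  joint[3] = (11.9856, -11.8679) + 7.1 * (0.0872, -0.9962) = (11.9856 + 0.6188, -11.8679 + -7.0730) = (12.6044, -18.9409)
link 3: phi[3] = -35 + -15 + -35 + -10 = -95 deg
  cos(-95 deg) = -0.0872, sin(-95 deg) = -0.9962
  joint[4] = (12.6044, -18.9409) + 5.4 * (-0.0872, -0.9962) = (12.6044 + -0.4706, -18.9409 + -5.3795) = (12.1337, -24.3204)
End effector: (12.1337, -24.3204)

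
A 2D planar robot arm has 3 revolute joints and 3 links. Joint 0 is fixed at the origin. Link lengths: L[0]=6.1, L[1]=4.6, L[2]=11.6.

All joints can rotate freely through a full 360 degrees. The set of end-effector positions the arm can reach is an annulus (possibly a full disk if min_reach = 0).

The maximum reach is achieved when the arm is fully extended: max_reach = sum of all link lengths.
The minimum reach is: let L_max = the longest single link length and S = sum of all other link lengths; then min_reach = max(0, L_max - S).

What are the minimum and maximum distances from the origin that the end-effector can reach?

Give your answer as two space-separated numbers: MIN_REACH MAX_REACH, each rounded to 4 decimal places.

Answer: 0.9000 22.3000

Derivation:
Link lengths: [6.1, 4.6, 11.6]
max_reach = 6.1 + 4.6 + 11.6 = 22.3
L_max = max([6.1, 4.6, 11.6]) = 11.6
S (sum of others) = 22.3 - 11.6 = 10.7
min_reach = max(0, 11.6 - 10.7) = max(0, 0.9) = 0.9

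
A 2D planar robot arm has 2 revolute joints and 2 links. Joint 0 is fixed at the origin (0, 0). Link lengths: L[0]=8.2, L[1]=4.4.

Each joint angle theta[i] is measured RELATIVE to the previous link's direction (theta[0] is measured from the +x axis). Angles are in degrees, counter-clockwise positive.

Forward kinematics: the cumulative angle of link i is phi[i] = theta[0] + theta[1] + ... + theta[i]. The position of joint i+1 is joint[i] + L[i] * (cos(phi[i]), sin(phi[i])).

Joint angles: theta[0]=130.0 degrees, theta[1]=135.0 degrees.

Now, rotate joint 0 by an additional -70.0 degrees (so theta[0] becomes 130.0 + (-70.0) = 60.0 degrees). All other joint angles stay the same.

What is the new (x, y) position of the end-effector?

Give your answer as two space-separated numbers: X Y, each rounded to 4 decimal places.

joint[0] = (0.0000, 0.0000)  (base)
link 0: phi[0] = 60 = 60 deg
  cos(60 deg) = 0.5000, sin(60 deg) = 0.8660
  joint[1] = (0.0000, 0.0000) + 8.2 * (0.5000, 0.8660) = (0.0000 + 4.1000, 0.0000 + 7.1014) = (4.1000, 7.1014)
link 1: phi[1] = 60 + 135 = 195 deg
  cos(195 deg) = -0.9659, sin(195 deg) = -0.2588
  joint[2] = (4.1000, 7.1014) + 4.4 * (-0.9659, -0.2588) = (4.1000 + -4.2501, 7.1014 + -1.1388) = (-0.1501, 5.9626)
End effector: (-0.1501, 5.9626)

Answer: -0.1501 5.9626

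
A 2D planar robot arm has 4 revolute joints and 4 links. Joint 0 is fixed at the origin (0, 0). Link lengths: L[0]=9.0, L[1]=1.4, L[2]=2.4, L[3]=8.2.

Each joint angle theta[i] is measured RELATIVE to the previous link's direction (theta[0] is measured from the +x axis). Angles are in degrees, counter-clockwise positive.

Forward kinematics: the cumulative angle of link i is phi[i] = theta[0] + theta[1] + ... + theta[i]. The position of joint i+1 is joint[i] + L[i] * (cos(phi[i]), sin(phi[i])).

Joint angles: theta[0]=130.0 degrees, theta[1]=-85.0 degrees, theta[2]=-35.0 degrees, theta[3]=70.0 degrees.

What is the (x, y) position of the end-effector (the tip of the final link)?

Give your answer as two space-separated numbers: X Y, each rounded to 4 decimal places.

Answer: -1.0077 16.3765

Derivation:
joint[0] = (0.0000, 0.0000)  (base)
link 0: phi[0] = 130 = 130 deg
  cos(130 deg) = -0.6428, sin(130 deg) = 0.7660
  joint[1] = (0.0000, 0.0000) + 9 * (-0.6428, 0.7660) = (0.0000 + -5.7851, 0.0000 + 6.8944) = (-5.7851, 6.8944)
link 1: phi[1] = 130 + -85 = 45 deg
  cos(45 deg) = 0.7071, sin(45 deg) = 0.7071
  joint[2] = (-5.7851, 6.8944) + 1.4 * (0.7071, 0.7071) = (-5.7851 + 0.9899, 6.8944 + 0.9899) = (-4.7951, 7.8843)
link 2: phi[2] = 130 + -85 + -35 = 10 deg
  cos(10 deg) = 0.9848, sin(10 deg) = 0.1736
  joint[3] = (-4.7951, 7.8843) + 2.4 * (0.9848, 0.1736) = (-4.7951 + 2.3635, 7.8843 + 0.4168) = (-2.4316, 8.3011)
link 3: phi[3] = 130 + -85 + -35 + 70 = 80 deg
  cos(80 deg) = 0.1736, sin(80 deg) = 0.9848
  joint[4] = (-2.4316, 8.3011) + 8.2 * (0.1736, 0.9848) = (-2.4316 + 1.4239, 8.3011 + 8.0754) = (-1.0077, 16.3765)
End effector: (-1.0077, 16.3765)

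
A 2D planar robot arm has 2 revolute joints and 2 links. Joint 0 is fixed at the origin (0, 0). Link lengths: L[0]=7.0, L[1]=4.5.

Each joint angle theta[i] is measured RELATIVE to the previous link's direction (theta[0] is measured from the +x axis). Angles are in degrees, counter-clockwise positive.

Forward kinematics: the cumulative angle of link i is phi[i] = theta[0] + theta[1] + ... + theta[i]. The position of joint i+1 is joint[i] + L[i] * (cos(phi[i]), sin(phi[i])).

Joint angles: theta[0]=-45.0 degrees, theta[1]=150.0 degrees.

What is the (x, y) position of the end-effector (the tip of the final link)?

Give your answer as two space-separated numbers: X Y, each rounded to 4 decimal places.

Answer: 3.7851 -0.6031

Derivation:
joint[0] = (0.0000, 0.0000)  (base)
link 0: phi[0] = -45 = -45 deg
  cos(-45 deg) = 0.7071, sin(-45 deg) = -0.7071
  joint[1] = (0.0000, 0.0000) + 7 * (0.7071, -0.7071) = (0.0000 + 4.9497, 0.0000 + -4.9497) = (4.9497, -4.9497)
link 1: phi[1] = -45 + 150 = 105 deg
  cos(105 deg) = -0.2588, sin(105 deg) = 0.9659
  joint[2] = (4.9497, -4.9497) + 4.5 * (-0.2588, 0.9659) = (4.9497 + -1.1647, -4.9497 + 4.3467) = (3.7851, -0.6031)
End effector: (3.7851, -0.6031)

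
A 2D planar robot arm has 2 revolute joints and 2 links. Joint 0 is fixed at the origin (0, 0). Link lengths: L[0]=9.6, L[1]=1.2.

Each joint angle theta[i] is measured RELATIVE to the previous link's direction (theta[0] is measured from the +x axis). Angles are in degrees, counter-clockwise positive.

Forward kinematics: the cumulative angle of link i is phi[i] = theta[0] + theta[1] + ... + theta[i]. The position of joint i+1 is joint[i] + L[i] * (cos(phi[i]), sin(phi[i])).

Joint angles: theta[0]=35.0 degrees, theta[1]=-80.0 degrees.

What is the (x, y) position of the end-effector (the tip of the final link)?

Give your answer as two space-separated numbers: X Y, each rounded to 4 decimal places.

joint[0] = (0.0000, 0.0000)  (base)
link 0: phi[0] = 35 = 35 deg
  cos(35 deg) = 0.8192, sin(35 deg) = 0.5736
  joint[1] = (0.0000, 0.0000) + 9.6 * (0.8192, 0.5736) = (0.0000 + 7.8639, 0.0000 + 5.5063) = (7.8639, 5.5063)
link 1: phi[1] = 35 + -80 = -45 deg
  cos(-45 deg) = 0.7071, sin(-45 deg) = -0.7071
  joint[2] = (7.8639, 5.5063) + 1.2 * (0.7071, -0.7071) = (7.8639 + 0.8485, 5.5063 + -0.8485) = (8.7124, 4.6578)
End effector: (8.7124, 4.6578)

Answer: 8.7124 4.6578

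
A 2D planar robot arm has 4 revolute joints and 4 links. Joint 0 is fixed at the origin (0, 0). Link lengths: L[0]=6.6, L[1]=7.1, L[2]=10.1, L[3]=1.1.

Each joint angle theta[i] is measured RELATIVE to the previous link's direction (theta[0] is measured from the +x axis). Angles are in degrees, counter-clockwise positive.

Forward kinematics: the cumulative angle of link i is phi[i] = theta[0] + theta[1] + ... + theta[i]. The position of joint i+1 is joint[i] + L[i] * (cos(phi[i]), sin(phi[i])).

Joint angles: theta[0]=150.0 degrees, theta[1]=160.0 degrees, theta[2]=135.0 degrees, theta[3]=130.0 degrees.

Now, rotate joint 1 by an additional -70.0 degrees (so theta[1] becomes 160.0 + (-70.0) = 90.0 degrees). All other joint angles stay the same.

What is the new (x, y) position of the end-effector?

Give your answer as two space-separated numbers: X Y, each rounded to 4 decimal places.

joint[0] = (0.0000, 0.0000)  (base)
link 0: phi[0] = 150 = 150 deg
  cos(150 deg) = -0.8660, sin(150 deg) = 0.5000
  joint[1] = (0.0000, 0.0000) + 6.6 * (-0.8660, 0.5000) = (0.0000 + -5.7158, 0.0000 + 3.3000) = (-5.7158, 3.3000)
link 1: phi[1] = 150 + 90 = 240 deg
  cos(240 deg) = -0.5000, sin(240 deg) = -0.8660
  joint[2] = (-5.7158, 3.3000) + 7.1 * (-0.5000, -0.8660) = (-5.7158 + -3.5500, 3.3000 + -6.1488) = (-9.2658, -2.8488)
link 2: phi[2] = 150 + 90 + 135 = 375 deg
  cos(375 deg) = 0.9659, sin(375 deg) = 0.2588
  joint[3] = (-9.2658, -2.8488) + 10.1 * (0.9659, 0.2588) = (-9.2658 + 9.7559, -2.8488 + 2.6141) = (0.4901, -0.2347)
link 3: phi[3] = 150 + 90 + 135 + 130 = 505 deg
  cos(505 deg) = -0.8192, sin(505 deg) = 0.5736
  joint[4] = (0.4901, -0.2347) + 1.1 * (-0.8192, 0.5736) = (0.4901 + -0.9011, -0.2347 + 0.6309) = (-0.4110, 0.3962)
End effector: (-0.4110, 0.3962)

Answer: -0.4110 0.3962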